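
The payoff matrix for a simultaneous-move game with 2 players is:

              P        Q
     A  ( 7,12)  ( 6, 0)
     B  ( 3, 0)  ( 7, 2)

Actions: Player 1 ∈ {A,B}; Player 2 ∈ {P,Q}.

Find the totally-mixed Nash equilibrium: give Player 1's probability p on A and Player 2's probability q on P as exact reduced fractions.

p=1/7, q=1/5

P1 indiff ⇒ q·7+(1-q)·6 = q·3+(1-q)·7 ⇒ q(4) = (1-q)(1) ⇒ q = 1/5
P2 indiff ⇒ p·12+(1-p)·0 = p·0+(1-p)·2 ⇒ p(12) = (1-p)(2) ⇒ p = 1/7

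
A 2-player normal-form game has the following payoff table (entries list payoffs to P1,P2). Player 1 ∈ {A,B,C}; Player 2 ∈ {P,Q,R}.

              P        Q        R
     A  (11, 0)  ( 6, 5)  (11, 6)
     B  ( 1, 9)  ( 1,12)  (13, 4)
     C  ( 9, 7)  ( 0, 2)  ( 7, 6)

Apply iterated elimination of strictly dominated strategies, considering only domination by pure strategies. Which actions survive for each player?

P1 drop C (A beats it: P:11>9 Q:6>0 R:11>7)
P2 drop P (Q beats it: A:5>0 B:12>9)
P1→{A,B} P2→{Q,R}

IESDS → P1:{A,B} P2:{Q,R}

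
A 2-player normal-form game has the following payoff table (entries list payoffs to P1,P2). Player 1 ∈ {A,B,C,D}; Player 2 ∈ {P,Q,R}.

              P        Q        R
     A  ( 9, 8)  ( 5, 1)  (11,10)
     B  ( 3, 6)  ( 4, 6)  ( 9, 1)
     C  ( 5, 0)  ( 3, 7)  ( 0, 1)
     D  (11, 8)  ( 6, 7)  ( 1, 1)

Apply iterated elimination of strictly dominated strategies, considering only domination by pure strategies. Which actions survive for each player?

P1 drop B (A beats it: P:9>3 Q:5>4 R:11>9)
P1 drop C (A beats it: P:9>5 Q:5>3 R:11>0)
P2 drop Q (P beats it: A:8>1 D:8>7)
P1→{A,D} P2→{P,R}

Remaining: P1:{A,D} P2:{P,R}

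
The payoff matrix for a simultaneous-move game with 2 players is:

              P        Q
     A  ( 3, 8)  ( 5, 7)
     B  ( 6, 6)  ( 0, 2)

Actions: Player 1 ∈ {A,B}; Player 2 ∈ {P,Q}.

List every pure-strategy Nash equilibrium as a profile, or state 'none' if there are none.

NE set: (B,P)

(A,P): not NE [P1→B gives 6>3]
(A,Q): not NE [P2→P gives 8>7]
(B,P): NE
(B,Q): not NE [P1→A gives 5>0; P2→P gives 6>2]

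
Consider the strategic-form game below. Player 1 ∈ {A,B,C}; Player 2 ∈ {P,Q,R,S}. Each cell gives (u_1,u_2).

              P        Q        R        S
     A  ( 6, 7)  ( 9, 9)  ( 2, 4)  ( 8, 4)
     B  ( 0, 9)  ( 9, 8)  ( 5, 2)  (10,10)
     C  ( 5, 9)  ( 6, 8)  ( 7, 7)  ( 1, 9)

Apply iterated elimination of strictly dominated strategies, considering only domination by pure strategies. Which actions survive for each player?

Survivors P1:{A,B} P2:{P,Q,S}

P2 drop R (P beats it: A:7>4 B:9>2 C:9>7)
P1 drop C (A beats it: P:6>5 Q:9>6 S:8>1)
P1→{A,B} P2→{P,Q,S}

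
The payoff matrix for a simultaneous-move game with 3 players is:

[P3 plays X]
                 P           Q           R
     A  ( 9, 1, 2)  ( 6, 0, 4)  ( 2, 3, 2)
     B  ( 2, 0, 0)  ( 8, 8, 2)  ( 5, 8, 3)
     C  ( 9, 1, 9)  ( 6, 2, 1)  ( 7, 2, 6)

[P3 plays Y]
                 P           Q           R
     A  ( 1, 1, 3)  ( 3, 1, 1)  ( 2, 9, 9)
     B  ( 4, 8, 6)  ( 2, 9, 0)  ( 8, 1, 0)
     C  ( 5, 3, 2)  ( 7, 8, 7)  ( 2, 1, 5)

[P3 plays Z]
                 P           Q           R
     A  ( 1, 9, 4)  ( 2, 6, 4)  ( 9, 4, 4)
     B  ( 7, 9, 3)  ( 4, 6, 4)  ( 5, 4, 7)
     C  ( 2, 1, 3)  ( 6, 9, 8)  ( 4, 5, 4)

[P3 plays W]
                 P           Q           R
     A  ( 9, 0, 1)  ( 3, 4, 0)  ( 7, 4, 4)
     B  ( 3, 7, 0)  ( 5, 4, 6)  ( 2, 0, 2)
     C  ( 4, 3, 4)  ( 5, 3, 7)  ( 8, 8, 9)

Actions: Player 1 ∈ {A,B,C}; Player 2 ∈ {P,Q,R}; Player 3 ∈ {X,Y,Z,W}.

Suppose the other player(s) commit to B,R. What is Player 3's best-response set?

u_3(X vs B,R) = 3
u_3(Y vs B,R) = 0
u_3(Z vs B,R) = 7
u_3(W vs B,R) = 2
max payoff 7 at {Z}

argmax u_3 = {Z}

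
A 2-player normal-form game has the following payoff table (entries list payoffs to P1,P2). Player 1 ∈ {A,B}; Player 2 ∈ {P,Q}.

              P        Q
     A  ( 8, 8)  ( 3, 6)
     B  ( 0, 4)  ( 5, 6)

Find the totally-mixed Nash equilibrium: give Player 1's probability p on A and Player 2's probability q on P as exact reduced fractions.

(p,q) = (1/2, 1/5)

P1 indiff ⇒ q·8+(1-q)·3 = q·0+(1-q)·5 ⇒ q(8) = (1-q)(2) ⇒ q = 1/5
P2 indiff ⇒ p·8+(1-p)·4 = p·6+(1-p)·6 ⇒ p(2) = (1-p)(2) ⇒ p = 1/2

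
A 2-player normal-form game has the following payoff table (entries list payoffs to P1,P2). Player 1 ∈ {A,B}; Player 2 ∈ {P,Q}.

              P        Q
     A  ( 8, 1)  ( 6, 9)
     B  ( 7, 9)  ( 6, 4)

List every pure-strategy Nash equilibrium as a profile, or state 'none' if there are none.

(A,P): not NE [P2→Q gives 9>1]
(A,Q): NE
(B,P): not NE [P1→A gives 8>7]
(B,Q): not NE [P2→P gives 9>4]

NE set: (A,Q)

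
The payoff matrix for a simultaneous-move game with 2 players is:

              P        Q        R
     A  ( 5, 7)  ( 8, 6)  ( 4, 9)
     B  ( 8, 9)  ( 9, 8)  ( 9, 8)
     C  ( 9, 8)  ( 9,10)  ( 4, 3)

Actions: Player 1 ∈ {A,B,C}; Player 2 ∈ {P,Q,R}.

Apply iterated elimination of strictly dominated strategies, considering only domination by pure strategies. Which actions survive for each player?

Survivors P1:{B,C} P2:{P,Q}

P1 drop A (B beats it: P:8>5 Q:9>8 R:9>4)
P2 drop R (P beats it: B:9>8 C:8>3)
P1→{B,C} P2→{P,Q}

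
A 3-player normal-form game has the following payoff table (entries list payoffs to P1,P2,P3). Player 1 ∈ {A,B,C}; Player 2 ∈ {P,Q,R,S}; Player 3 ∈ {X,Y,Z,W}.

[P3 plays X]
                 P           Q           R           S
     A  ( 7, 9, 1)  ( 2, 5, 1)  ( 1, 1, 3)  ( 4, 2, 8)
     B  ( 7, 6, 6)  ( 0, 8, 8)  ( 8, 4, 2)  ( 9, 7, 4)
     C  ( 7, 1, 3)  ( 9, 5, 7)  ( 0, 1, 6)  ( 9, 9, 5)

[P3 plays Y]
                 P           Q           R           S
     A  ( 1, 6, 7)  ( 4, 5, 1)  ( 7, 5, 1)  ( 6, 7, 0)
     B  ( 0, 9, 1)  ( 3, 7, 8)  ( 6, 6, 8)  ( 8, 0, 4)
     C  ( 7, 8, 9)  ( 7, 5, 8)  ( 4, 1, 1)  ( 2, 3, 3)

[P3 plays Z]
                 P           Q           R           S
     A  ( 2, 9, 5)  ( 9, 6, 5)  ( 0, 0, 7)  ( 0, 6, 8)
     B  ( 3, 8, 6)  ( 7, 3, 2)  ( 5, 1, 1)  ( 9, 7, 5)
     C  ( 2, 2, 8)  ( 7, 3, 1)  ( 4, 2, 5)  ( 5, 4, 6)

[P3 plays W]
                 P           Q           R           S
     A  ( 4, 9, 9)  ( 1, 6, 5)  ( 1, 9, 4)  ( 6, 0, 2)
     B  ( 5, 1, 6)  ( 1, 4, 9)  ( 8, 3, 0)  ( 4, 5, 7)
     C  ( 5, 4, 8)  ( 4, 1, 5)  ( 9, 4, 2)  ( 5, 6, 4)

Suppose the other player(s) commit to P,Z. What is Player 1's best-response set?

u_1(A vs P,Z) = 2
u_1(B vs P,Z) = 3
u_1(C vs P,Z) = 2
max payoff 3 at {B}

P1 best: {B}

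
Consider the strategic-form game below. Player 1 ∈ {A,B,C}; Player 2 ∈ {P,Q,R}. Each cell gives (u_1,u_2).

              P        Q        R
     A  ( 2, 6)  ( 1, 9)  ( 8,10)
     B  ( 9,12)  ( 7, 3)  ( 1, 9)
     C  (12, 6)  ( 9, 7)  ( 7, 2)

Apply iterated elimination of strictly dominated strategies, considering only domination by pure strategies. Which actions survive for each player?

IESDS → P1:{A,C} P2:{Q,R}

P1 drop B (C beats it: P:12>9 Q:9>7 R:7>1)
P2 drop P (Q beats it: A:9>6 C:7>6)
P1→{A,C} P2→{Q,R}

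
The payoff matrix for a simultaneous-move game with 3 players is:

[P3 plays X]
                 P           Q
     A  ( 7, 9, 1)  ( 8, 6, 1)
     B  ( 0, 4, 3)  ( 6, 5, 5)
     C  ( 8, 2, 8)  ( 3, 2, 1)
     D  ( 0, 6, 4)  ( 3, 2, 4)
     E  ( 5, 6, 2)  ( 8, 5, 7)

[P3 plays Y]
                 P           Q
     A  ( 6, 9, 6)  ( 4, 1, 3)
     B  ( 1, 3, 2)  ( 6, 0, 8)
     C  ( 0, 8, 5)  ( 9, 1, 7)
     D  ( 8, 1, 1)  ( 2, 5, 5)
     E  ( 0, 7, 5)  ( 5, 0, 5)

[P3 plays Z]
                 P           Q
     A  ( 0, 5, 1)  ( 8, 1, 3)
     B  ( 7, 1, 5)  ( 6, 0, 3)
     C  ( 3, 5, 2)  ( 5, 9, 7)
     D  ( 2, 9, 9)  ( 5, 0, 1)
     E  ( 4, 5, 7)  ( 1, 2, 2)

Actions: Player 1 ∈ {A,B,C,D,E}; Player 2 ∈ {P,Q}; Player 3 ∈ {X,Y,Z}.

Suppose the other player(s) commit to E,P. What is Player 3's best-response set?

u_3(X vs E,P) = 2
u_3(Y vs E,P) = 5
u_3(Z vs E,P) = 7
max payoff 7 at {Z}

P3 best: {Z}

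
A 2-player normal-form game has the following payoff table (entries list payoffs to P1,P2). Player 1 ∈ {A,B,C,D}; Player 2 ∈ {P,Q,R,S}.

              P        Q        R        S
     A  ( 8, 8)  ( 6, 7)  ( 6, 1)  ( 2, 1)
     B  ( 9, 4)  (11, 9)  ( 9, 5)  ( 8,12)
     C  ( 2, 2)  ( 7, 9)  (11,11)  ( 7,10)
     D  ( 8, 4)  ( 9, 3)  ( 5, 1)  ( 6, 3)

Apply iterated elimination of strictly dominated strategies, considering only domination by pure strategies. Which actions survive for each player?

Survivors P1:{B,C} P2:{R,S}

P1 drop A (B beats it: P:9>8 Q:11>6 R:9>6 S:8>2)
P1 drop D (B beats it: P:9>8 Q:11>9 R:9>5 S:8>6)
P2 drop P (Q beats it: B:9>4 C:9>2)
P2 drop Q (S beats it: B:12>9 C:10>9)
P1→{B,C} P2→{R,S}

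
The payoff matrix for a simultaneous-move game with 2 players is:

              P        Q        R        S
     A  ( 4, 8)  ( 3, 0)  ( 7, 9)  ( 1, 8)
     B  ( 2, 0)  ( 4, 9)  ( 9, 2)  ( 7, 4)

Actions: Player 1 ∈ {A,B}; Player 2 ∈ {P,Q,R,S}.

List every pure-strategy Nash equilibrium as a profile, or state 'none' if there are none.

(A,P): not NE [P2→R gives 9>8]
(A,Q): not NE [P1→B gives 4>3; P2→R gives 9>0]
(A,R): not NE [P1→B gives 9>7]
(A,S): not NE [P1→B gives 7>1; P2→R gives 9>8]
(B,P): not NE [P1→A gives 4>2; P2→Q gives 9>0]
(B,Q): NE
(B,R): not NE [P2→Q gives 9>2]
(B,S): not NE [P2→Q gives 9>4]

NE set: (B,Q)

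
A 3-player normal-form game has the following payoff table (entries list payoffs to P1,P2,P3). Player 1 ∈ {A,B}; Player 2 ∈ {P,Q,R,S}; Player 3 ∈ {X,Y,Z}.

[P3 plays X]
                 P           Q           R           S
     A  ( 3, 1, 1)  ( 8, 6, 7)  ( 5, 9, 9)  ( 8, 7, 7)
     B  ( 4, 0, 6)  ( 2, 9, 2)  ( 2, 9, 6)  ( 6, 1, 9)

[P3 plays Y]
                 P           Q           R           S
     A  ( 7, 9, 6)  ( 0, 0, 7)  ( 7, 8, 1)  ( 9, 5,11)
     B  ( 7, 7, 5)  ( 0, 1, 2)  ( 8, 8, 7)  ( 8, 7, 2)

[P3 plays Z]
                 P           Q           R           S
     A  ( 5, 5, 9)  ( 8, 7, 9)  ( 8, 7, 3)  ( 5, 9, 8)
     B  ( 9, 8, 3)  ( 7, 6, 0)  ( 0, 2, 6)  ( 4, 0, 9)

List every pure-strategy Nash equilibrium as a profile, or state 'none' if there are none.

(A,P,X): not NE [P1→B gives 4>3; P2→R gives 9>1; P3→Z gives 9>1]
(A,P,Y): not NE [P3→Z gives 9>6]
(A,P,Z): not NE [P1→B gives 9>5; P2→S gives 9>5]
(A,Q,X): not NE [P2→R gives 9>6; P3→Z gives 9>7]
(A,Q,Y): not NE [P2→P gives 9>0; P3→Z gives 9>7]
(A,Q,Z): not NE [P2→S gives 9>7]
(A,R,X): NE
(A,R,Y): not NE [P1→B gives 8>7; P2→P gives 9>8; P3→X gives 9>1]
(A,R,Z): not NE [P2→S gives 9>7; P3→X gives 9>3]
(A,S,X): not NE [P2→R gives 9>7; P3→Y gives 11>7]
(A,S,Y): not NE [P2→P gives 9>5]
(A,S,Z): not NE [P3→Y gives 11>8]
(B,P,X): not NE [P2→R gives 9>0]
(B,P,Y): not NE [P2→R gives 8>7; P3→X gives 6>5]
(B,P,Z): not NE [P3→X gives 6>3]
(B,Q,X): not NE [P1→A gives 8>2]
(B,Q,Y): not NE [P2→R gives 8>1]
(B,Q,Z): not NE [P1→A gives 8>7; P2→P gives 8>6; P3→Y gives 2>0]
(B,R,X): not NE [P1→A gives 5>2; P3→Y gives 7>6]
(B,R,Y): NE
(B,R,Z): not NE [P1→A gives 8>0; P2→P gives 8>2; P3→Y gives 7>6]
(B,S,X): not NE [P1→A gives 8>6; P2→R gives 9>1]
(B,S,Y): not NE [P1→A gives 9>8; P2→R gives 8>7; P3→Z gives 9>2]
(B,S,Z): not NE [P1→A gives 5>4; P2→P gives 8>0]

PSNE = {(A,R,X), (B,R,Y)}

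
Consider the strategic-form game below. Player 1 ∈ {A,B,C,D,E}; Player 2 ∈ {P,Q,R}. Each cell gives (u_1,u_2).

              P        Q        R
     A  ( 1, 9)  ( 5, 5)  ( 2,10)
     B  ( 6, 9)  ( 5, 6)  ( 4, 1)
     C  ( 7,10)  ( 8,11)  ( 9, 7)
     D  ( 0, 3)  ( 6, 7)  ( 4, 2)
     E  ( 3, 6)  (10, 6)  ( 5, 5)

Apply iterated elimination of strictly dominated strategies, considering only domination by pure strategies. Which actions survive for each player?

P1 drop A (C beats it: P:7>1 Q:8>5 R:9>2)
P1 drop B (C beats it: P:7>6 Q:8>5 R:9>4)
P1 drop D (C beats it: P:7>0 Q:8>6 R:9>4)
P2 drop R (P beats it: C:10>7 E:6>5)
P1→{C,E} P2→{P,Q}

Remaining: P1:{C,E} P2:{P,Q}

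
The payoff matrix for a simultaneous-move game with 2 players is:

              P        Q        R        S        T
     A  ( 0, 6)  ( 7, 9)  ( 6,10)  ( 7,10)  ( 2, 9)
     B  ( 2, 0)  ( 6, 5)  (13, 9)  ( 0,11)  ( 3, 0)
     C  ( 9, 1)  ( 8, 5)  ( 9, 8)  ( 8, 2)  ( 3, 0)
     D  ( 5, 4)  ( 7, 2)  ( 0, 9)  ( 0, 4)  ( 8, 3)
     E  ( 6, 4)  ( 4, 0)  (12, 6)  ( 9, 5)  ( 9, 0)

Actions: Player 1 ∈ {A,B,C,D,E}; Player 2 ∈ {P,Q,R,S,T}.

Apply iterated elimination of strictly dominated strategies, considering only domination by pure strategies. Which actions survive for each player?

P1 drop A (C beats it: P:9>0 Q:8>7 R:9>6 S:8>7 T:3>2)
P2 drop P (R beats it: B:9>0 C:8>1 D:9>4 E:6>4)
P2 drop Q (R beats it: B:9>5 C:8>5 D:9>2 E:6>0)
P1 drop C (E beats it: R:12>9 S:9>8 T:9>3)
P1 drop D (E beats it: R:12>0 S:9>0 T:9>8)
P2 drop T (R beats it: B:9>0 E:6>0)
P1→{B,E} P2→{R,S}

IESDS → P1:{B,E} P2:{R,S}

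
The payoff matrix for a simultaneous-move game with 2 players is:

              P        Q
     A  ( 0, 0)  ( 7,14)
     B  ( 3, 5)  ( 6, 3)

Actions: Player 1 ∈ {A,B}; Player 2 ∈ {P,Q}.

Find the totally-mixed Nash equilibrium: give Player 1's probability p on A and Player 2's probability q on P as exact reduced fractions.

p=1/8, q=1/4

P1 indiff ⇒ q·0+(1-q)·7 = q·3+(1-q)·6 ⇒ q(-3) = (1-q)(-1) ⇒ q = 1/4
P2 indiff ⇒ p·0+(1-p)·5 = p·14+(1-p)·3 ⇒ p(-14) = (1-p)(-2) ⇒ p = 1/8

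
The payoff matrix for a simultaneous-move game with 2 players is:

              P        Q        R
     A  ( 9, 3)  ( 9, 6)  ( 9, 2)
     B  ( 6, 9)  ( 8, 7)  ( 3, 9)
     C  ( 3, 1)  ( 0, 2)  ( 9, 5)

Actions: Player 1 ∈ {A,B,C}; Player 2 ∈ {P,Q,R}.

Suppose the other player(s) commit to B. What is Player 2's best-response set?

P2 best: {P,R}

u_2(P vs B) = 9
u_2(Q vs B) = 7
u_2(R vs B) = 9
max payoff 9 at {P,R}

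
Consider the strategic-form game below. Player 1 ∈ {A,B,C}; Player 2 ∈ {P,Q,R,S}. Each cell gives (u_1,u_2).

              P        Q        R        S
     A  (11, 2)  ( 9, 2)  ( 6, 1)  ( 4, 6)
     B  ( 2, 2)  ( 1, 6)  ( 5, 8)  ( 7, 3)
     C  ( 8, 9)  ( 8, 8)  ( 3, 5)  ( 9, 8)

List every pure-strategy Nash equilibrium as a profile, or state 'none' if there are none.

(A,P): not NE [P2→S gives 6>2]
(A,Q): not NE [P2→S gives 6>2]
(A,R): not NE [P2→S gives 6>1]
(A,S): not NE [P1→C gives 9>4]
(B,P): not NE [P1→A gives 11>2; P2→R gives 8>2]
(B,Q): not NE [P1→A gives 9>1; P2→R gives 8>6]
(B,R): not NE [P1→A gives 6>5]
(B,S): not NE [P1→C gives 9>7; P2→R gives 8>3]
(C,P): not NE [P1→A gives 11>8]
(C,Q): not NE [P1→A gives 9>8; P2→P gives 9>8]
(C,R): not NE [P1→A gives 6>3; P2→P gives 9>5]
(C,S): not NE [P2→P gives 9>8]

No pure NE.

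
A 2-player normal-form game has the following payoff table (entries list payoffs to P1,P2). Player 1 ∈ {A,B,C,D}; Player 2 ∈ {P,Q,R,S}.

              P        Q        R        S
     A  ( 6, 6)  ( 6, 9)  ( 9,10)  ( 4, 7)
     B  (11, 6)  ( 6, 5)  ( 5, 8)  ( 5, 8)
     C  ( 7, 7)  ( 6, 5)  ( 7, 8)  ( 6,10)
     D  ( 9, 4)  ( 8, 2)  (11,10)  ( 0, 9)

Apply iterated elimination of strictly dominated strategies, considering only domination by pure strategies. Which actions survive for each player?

P2 drop P (R beats it: A:10>6 B:8>6 C:8>7 D:10>4)
P2 drop Q (R beats it: A:10>9 B:8>5 C:8>5 D:10>2)
P1 drop B (C beats it: R:7>5 S:6>5)
P1→{A,C,D} P2→{R,S}

Survivors P1:{A,C,D} P2:{R,S}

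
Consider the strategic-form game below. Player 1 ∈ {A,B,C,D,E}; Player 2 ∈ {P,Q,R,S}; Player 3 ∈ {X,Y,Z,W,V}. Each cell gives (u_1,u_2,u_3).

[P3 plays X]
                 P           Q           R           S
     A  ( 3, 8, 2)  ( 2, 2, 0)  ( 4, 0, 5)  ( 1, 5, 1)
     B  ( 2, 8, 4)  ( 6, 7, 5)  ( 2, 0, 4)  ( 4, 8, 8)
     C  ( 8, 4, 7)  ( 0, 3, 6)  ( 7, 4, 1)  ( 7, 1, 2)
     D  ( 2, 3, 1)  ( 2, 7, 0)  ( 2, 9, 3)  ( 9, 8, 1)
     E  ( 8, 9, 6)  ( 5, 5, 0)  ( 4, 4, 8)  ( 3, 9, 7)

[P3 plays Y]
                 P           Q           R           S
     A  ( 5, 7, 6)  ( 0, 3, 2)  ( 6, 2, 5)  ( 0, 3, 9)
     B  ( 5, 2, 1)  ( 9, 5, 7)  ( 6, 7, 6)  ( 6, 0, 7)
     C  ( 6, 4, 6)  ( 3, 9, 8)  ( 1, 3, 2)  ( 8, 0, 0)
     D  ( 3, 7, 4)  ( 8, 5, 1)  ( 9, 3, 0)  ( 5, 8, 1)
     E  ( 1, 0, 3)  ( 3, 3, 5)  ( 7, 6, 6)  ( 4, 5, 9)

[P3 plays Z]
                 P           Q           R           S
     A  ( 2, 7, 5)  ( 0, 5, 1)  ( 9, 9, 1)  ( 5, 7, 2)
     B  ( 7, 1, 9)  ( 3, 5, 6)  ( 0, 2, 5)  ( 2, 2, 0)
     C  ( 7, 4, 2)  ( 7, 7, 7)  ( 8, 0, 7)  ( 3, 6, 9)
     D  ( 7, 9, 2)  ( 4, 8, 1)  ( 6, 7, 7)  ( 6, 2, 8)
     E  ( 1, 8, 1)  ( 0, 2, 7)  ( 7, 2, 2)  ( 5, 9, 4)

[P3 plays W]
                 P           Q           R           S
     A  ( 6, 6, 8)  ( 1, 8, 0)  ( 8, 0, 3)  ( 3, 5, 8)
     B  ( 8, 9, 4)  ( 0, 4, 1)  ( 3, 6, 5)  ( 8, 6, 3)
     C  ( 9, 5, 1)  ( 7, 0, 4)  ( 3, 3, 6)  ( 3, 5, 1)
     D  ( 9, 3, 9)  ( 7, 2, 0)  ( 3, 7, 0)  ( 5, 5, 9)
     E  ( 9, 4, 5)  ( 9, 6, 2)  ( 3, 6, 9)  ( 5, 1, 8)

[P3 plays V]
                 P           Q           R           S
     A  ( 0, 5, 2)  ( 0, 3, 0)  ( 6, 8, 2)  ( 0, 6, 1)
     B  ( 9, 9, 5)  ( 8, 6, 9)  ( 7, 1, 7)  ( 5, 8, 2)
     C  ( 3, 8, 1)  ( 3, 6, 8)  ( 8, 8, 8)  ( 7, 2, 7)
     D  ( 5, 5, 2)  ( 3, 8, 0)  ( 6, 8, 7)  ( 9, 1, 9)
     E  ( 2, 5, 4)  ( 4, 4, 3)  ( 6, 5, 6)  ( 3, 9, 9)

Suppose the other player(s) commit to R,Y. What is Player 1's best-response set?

BR_1 = {D}

u_1(A vs R,Y) = 6
u_1(B vs R,Y) = 6
u_1(C vs R,Y) = 1
u_1(D vs R,Y) = 9
u_1(E vs R,Y) = 7
max payoff 9 at {D}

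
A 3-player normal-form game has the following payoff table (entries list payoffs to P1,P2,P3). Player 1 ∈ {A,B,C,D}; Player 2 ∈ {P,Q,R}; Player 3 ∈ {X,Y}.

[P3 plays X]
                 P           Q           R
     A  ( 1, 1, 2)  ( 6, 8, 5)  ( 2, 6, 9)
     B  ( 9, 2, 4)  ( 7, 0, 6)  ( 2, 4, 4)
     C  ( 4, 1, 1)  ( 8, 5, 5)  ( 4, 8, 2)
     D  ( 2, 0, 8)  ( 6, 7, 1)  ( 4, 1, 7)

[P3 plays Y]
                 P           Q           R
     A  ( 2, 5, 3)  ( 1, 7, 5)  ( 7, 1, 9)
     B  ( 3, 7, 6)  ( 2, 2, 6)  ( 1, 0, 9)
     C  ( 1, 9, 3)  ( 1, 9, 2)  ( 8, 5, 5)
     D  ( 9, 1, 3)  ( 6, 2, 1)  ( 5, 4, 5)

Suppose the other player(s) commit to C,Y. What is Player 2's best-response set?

P2 best: {P,Q}

u_2(P vs C,Y) = 9
u_2(Q vs C,Y) = 9
u_2(R vs C,Y) = 5
max payoff 9 at {P,Q}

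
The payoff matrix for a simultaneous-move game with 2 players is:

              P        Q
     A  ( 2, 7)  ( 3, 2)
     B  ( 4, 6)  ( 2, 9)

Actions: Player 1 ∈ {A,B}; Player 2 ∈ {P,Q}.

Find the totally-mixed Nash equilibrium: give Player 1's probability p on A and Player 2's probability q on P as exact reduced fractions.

P1 mixes 3/8 on A; P2 mixes 1/3 on P

P1 indiff ⇒ q·2+(1-q)·3 = q·4+(1-q)·2 ⇒ q(-2) = (1-q)(-1) ⇒ q = 1/3
P2 indiff ⇒ p·7+(1-p)·6 = p·2+(1-p)·9 ⇒ p(5) = (1-p)(3) ⇒ p = 3/8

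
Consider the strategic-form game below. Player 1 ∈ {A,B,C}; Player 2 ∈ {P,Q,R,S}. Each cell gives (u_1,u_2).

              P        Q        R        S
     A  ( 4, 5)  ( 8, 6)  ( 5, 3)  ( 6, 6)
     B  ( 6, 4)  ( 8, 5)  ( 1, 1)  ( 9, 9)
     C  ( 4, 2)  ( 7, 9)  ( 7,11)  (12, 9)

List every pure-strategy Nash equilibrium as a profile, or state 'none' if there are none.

PSNE = {(A,Q), (C,R)}

(A,P): not NE [P1→B gives 6>4; P2→S gives 6>5]
(A,Q): NE
(A,R): not NE [P1→C gives 7>5; P2→S gives 6>3]
(A,S): not NE [P1→C gives 12>6]
(B,P): not NE [P2→S gives 9>4]
(B,Q): not NE [P2→S gives 9>5]
(B,R): not NE [P1→C gives 7>1; P2→S gives 9>1]
(B,S): not NE [P1→C gives 12>9]
(C,P): not NE [P1→B gives 6>4; P2→R gives 11>2]
(C,Q): not NE [P1→B gives 8>7; P2→R gives 11>9]
(C,R): NE
(C,S): not NE [P2→R gives 11>9]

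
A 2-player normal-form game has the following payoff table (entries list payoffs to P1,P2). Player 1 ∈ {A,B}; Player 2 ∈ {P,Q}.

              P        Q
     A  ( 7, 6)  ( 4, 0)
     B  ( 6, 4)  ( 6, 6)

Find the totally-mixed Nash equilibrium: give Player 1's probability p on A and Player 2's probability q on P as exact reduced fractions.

P1 indiff ⇒ q·7+(1-q)·4 = q·6+(1-q)·6 ⇒ q(1) = (1-q)(2) ⇒ q = 2/3
P2 indiff ⇒ p·6+(1-p)·4 = p·0+(1-p)·6 ⇒ p(6) = (1-p)(2) ⇒ p = 1/4

p=1/4, q=2/3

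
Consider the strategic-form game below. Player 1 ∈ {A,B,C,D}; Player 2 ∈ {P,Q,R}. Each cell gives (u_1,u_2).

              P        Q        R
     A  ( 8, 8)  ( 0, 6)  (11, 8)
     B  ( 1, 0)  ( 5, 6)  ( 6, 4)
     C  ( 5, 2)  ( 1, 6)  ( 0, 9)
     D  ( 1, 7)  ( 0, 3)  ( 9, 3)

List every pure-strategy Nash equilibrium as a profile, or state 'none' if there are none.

(A,P): NE
(A,Q): not NE [P1→B gives 5>0; P2→R gives 8>6]
(A,R): NE
(B,P): not NE [P1→A gives 8>1; P2→Q gives 6>0]
(B,Q): NE
(B,R): not NE [P1→A gives 11>6; P2→Q gives 6>4]
(C,P): not NE [P1→A gives 8>5; P2→R gives 9>2]
(C,Q): not NE [P1→B gives 5>1; P2→R gives 9>6]
(C,R): not NE [P1→A gives 11>0]
(D,P): not NE [P1→A gives 8>1]
(D,Q): not NE [P1→B gives 5>0; P2→P gives 7>3]
(D,R): not NE [P1→A gives 11>9; P2→P gives 7>3]

NE set: (A,P), (A,R), (B,Q)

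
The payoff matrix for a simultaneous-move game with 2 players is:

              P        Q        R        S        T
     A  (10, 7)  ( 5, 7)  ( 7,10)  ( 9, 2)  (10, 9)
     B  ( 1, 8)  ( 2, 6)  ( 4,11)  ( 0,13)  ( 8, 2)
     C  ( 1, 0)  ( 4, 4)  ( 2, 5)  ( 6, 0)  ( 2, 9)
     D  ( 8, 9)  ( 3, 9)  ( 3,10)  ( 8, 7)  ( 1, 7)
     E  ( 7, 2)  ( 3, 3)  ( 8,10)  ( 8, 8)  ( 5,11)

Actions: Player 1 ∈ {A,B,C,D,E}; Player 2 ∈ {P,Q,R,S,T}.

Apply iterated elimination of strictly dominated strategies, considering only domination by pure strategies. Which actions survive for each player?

Remaining: P1:{A,E} P2:{R,T}

P1 drop B (A beats it: P:10>1 Q:5>2 R:7>4 S:9>0 T:10>8)
P1 drop C (A beats it: P:10>1 Q:5>4 R:7>2 S:9>6 T:10>2)
P1 drop D (A beats it: P:10>8 Q:5>3 R:7>3 S:9>8 T:10>1)
P2 drop P (R beats it: A:10>7 E:10>2)
P2 drop Q (R beats it: A:10>7 E:10>3)
P2 drop S (R beats it: A:10>2 E:10>8)
P1→{A,E} P2→{R,T}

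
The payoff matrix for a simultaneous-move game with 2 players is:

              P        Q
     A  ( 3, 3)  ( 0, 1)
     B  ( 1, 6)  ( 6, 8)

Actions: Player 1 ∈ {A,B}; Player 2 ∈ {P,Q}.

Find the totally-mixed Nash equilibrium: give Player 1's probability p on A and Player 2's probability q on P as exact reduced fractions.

P1 mixes 1/2 on A; P2 mixes 3/4 on P

P1 indiff ⇒ q·3+(1-q)·0 = q·1+(1-q)·6 ⇒ q(2) = (1-q)(6) ⇒ q = 3/4
P2 indiff ⇒ p·3+(1-p)·6 = p·1+(1-p)·8 ⇒ p(2) = (1-p)(2) ⇒ p = 1/2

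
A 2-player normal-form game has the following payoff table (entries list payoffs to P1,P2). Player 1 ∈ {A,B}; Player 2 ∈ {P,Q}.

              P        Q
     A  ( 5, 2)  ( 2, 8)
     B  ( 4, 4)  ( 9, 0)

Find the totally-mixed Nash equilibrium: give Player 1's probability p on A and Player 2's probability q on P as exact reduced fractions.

P1 mixes 2/5 on A; P2 mixes 7/8 on P

P1 indiff ⇒ q·5+(1-q)·2 = q·4+(1-q)·9 ⇒ q(1) = (1-q)(7) ⇒ q = 7/8
P2 indiff ⇒ p·2+(1-p)·4 = p·8+(1-p)·0 ⇒ p(-6) = (1-p)(-4) ⇒ p = 2/5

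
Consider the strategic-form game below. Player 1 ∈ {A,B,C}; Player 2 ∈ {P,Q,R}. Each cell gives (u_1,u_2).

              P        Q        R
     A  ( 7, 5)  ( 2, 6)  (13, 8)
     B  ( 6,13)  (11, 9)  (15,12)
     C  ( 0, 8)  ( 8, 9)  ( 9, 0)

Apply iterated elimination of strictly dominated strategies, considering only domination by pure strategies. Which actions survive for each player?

P1 drop C (B beats it: P:6>0 Q:11>8 R:15>9)
P2 drop Q (R beats it: A:8>6 B:12>9)
P1→{A,B} P2→{P,R}

IESDS → P1:{A,B} P2:{P,R}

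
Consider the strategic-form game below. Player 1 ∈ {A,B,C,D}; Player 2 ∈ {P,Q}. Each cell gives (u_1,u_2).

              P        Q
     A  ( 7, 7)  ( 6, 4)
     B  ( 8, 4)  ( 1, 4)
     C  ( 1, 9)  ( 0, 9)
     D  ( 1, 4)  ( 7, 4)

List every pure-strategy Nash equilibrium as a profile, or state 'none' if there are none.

(A,P): not NE [P1→B gives 8>7]
(A,Q): not NE [P1→D gives 7>6; P2→P gives 7>4]
(B,P): NE
(B,Q): not NE [P1→D gives 7>1]
(C,P): not NE [P1→B gives 8>1]
(C,Q): not NE [P1→D gives 7>0]
(D,P): not NE [P1→B gives 8>1]
(D,Q): NE

NE set: (B,P), (D,Q)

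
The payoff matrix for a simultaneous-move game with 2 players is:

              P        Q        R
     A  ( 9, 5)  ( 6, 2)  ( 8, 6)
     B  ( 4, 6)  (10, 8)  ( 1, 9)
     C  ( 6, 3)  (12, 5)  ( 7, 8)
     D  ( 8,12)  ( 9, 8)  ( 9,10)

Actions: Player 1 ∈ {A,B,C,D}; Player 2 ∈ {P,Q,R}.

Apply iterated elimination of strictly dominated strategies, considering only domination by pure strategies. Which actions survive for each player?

Survivors P1:{A,D} P2:{P,R}

P1 drop B (C beats it: P:6>4 Q:12>10 R:7>1)
P2 drop Q (R beats it: A:6>2 C:8>5 D:10>8)
P1 drop C (A beats it: P:9>6 R:8>7)
P1→{A,D} P2→{P,R}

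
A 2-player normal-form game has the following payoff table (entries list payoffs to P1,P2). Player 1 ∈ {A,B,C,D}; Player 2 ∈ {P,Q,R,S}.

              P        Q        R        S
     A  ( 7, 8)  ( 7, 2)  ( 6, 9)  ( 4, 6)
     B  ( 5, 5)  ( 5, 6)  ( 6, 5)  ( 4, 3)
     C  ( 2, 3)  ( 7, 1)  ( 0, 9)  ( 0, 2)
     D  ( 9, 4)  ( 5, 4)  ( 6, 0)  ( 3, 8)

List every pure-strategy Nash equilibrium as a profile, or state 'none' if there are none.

Nash profiles: (A,R)

(A,P): not NE [P1→D gives 9>7; P2→R gives 9>8]
(A,Q): not NE [P2→R gives 9>2]
(A,R): NE
(A,S): not NE [P2→R gives 9>6]
(B,P): not NE [P1→D gives 9>5; P2→Q gives 6>5]
(B,Q): not NE [P1→C gives 7>5]
(B,R): not NE [P2→Q gives 6>5]
(B,S): not NE [P2→Q gives 6>3]
(C,P): not NE [P1→D gives 9>2; P2→R gives 9>3]
(C,Q): not NE [P2→R gives 9>1]
(C,R): not NE [P1→D gives 6>0]
(C,S): not NE [P1→B gives 4>0; P2→R gives 9>2]
(D,P): not NE [P2→S gives 8>4]
(D,Q): not NE [P1→C gives 7>5; P2→S gives 8>4]
(D,R): not NE [P2→S gives 8>0]
(D,S): not NE [P1→B gives 4>3]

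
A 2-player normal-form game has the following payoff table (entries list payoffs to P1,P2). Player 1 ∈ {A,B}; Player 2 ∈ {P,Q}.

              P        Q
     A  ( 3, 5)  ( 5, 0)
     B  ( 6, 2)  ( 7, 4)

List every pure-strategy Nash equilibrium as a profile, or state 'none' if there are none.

PSNE = {(B,Q)}

(A,P): not NE [P1→B gives 6>3]
(A,Q): not NE [P1→B gives 7>5; P2→P gives 5>0]
(B,P): not NE [P2→Q gives 4>2]
(B,Q): NE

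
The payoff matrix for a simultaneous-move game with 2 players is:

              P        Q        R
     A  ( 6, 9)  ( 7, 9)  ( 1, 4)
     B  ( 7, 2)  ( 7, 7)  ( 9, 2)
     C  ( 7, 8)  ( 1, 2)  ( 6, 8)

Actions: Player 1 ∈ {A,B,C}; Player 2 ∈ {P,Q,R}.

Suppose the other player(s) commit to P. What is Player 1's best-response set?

BR_1 = {B,C}

u_1(A vs P) = 6
u_1(B vs P) = 7
u_1(C vs P) = 7
max payoff 7 at {B,C}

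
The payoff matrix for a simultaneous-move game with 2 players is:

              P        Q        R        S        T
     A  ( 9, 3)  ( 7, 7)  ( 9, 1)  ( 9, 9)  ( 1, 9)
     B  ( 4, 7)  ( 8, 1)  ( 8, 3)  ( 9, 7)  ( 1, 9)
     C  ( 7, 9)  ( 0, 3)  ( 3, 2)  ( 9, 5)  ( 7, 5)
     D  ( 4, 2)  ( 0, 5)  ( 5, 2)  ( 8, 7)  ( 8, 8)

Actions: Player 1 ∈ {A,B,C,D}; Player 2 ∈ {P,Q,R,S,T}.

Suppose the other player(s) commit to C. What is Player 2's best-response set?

u_2(P vs C) = 9
u_2(Q vs C) = 3
u_2(R vs C) = 2
u_2(S vs C) = 5
u_2(T vs C) = 5
max payoff 9 at {P}

argmax u_2 = {P}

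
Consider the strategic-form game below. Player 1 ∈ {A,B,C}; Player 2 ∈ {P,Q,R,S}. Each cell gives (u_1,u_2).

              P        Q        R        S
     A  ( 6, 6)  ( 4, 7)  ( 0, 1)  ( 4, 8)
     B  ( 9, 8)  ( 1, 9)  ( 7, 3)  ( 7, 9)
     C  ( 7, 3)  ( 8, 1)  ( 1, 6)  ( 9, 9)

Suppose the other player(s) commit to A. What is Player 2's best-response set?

u_2(P vs A) = 6
u_2(Q vs A) = 7
u_2(R vs A) = 1
u_2(S vs A) = 8
max payoff 8 at {S}

argmax u_2 = {S}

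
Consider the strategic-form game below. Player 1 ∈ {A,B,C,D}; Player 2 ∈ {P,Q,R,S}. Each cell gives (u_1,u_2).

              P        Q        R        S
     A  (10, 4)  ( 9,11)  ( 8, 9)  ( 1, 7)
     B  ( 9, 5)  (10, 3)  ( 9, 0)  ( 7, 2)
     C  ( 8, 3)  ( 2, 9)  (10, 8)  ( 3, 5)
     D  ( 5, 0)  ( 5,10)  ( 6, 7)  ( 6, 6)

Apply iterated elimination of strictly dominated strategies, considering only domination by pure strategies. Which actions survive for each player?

P1 drop D (B beats it: P:9>5 Q:10>5 R:9>6 S:7>6)
P2 drop R (Q beats it: A:11>9 B:3>0 C:9>8)
P1 drop C (B beats it: P:9>8 Q:10>2 S:7>3)
P2 drop S (Q beats it: A:11>7 B:3>2)
P1→{A,B} P2→{P,Q}

Remaining: P1:{A,B} P2:{P,Q}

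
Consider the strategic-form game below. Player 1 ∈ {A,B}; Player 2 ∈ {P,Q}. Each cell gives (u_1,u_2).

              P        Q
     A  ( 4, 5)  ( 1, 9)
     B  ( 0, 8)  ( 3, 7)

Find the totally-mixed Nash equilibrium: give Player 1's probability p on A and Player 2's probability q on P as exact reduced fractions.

P1 indiff ⇒ q·4+(1-q)·1 = q·0+(1-q)·3 ⇒ q(4) = (1-q)(2) ⇒ q = 1/3
P2 indiff ⇒ p·5+(1-p)·8 = p·9+(1-p)·7 ⇒ p(-4) = (1-p)(-1) ⇒ p = 1/5

(p,q) = (1/5, 1/3)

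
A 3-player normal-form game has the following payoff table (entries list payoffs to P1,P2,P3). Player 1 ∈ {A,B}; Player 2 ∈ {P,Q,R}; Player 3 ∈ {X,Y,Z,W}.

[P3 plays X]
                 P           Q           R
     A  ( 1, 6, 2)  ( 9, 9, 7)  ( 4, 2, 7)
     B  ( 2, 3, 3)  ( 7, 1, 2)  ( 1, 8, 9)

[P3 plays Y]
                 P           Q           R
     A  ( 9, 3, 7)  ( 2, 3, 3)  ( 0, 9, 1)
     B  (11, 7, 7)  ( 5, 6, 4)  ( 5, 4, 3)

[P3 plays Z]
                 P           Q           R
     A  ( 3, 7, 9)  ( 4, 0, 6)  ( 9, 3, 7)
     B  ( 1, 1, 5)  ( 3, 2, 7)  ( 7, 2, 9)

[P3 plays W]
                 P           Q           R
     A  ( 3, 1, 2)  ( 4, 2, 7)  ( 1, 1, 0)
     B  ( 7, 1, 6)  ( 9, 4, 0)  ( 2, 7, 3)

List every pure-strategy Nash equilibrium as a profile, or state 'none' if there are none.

Nash profiles: (A,P,Z), (A,Q,X), (B,P,Y)

(A,P,X): not NE [P1→B gives 2>1; P2→Q gives 9>6; P3→Z gives 9>2]
(A,P,Y): not NE [P1→B gives 11>9; P2→R gives 9>3; P3→Z gives 9>7]
(A,P,Z): NE
(A,P,W): not NE [P1→B gives 7>3; P2→Q gives 2>1; P3→Z gives 9>2]
(A,Q,X): NE
(A,Q,Y): not NE [P1→B gives 5>2; P2→R gives 9>3; P3→W gives 7>3]
(A,Q,Z): not NE [P2→P gives 7>0; P3→W gives 7>6]
(A,Q,W): not NE [P1→B gives 9>4]
(A,R,X): not NE [P2→Q gives 9>2]
(A,R,Y): not NE [P1→B gives 5>0; P3→Z gives 7>1]
(A,R,Z): not NE [P2→P gives 7>3]
(A,R,W): not NE [P1→B gives 2>1; P2→Q gives 2>1; P3→Z gives 7>0]
(B,P,X): not NE [P2→R gives 8>3; P3→Y gives 7>3]
(B,P,Y): NE
(B,P,Z): not NE [P1→A gives 3>1; P2→R gives 2>1; P3→Y gives 7>5]
(B,P,W): not NE [P2→R gives 7>1; P3→Y gives 7>6]
(B,Q,X): not NE [P1→A gives 9>7; P2→R gives 8>1; P3→Z gives 7>2]
(B,Q,Y): not NE [P2→P gives 7>6; P3→Z gives 7>4]
(B,Q,Z): not NE [P1→A gives 4>3]
(B,Q,W): not NE [P2→R gives 7>4; P3→Z gives 7>0]
(B,R,X): not NE [P1→A gives 4>1]
(B,R,Y): not NE [P2→P gives 7>4; P3→Z gives 9>3]
(B,R,Z): not NE [P1→A gives 9>7]
(B,R,W): not NE [P3→Z gives 9>3]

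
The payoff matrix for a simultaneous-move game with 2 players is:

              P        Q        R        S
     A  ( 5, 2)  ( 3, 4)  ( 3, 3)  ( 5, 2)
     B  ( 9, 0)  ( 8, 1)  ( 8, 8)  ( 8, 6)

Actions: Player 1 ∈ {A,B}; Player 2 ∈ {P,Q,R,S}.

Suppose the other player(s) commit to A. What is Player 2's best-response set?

u_2(P vs A) = 2
u_2(Q vs A) = 4
u_2(R vs A) = 3
u_2(S vs A) = 2
max payoff 4 at {Q}

BR_2 = {Q}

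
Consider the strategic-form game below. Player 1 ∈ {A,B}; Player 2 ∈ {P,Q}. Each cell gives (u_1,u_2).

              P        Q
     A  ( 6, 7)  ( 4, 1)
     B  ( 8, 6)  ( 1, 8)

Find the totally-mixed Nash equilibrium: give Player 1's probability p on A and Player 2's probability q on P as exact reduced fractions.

P1 indiff ⇒ q·6+(1-q)·4 = q·8+(1-q)·1 ⇒ q(-2) = (1-q)(-3) ⇒ q = 3/5
P2 indiff ⇒ p·7+(1-p)·6 = p·1+(1-p)·8 ⇒ p(6) = (1-p)(2) ⇒ p = 1/4

p=1/4, q=3/5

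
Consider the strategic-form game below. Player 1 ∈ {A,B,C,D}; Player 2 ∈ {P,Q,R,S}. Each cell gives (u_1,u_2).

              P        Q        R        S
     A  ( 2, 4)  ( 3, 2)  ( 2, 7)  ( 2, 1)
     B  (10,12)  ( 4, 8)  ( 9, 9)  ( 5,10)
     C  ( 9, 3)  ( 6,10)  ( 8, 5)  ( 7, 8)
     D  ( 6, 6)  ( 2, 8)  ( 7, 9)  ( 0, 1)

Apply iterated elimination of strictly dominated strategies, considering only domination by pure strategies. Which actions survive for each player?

P1 drop A (B beats it: P:10>2 Q:4>3 R:9>2 S:5>2)
P1 drop D (B beats it: P:10>6 Q:4>2 R:9>7 S:5>0)
P2 drop R (S beats it: B:10>9 C:8>5)
P1→{B,C} P2→{P,Q,S}

Remaining: P1:{B,C} P2:{P,Q,S}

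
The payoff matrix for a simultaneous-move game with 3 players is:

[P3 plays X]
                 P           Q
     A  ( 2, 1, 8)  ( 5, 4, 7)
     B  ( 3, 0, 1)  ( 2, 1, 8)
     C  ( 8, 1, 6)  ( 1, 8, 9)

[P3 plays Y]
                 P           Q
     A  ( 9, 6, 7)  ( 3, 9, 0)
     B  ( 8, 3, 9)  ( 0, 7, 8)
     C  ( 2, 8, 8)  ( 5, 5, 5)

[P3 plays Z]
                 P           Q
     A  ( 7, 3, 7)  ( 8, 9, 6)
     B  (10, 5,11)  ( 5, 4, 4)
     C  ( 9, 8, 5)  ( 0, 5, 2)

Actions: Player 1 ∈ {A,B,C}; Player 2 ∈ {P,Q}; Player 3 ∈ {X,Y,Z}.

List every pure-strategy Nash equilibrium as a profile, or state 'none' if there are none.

NE set: (A,Q,X), (B,P,Z)

(A,P,X): not NE [P1→C gives 8>2; P2→Q gives 4>1]
(A,P,Y): not NE [P2→Q gives 9>6; P3→X gives 8>7]
(A,P,Z): not NE [P1→B gives 10>7; P2→Q gives 9>3; P3→X gives 8>7]
(A,Q,X): NE
(A,Q,Y): not NE [P1→C gives 5>3; P3→X gives 7>0]
(A,Q,Z): not NE [P3→X gives 7>6]
(B,P,X): not NE [P1→C gives 8>3; P2→Q gives 1>0; P3→Z gives 11>1]
(B,P,Y): not NE [P1→A gives 9>8; P2→Q gives 7>3; P3→Z gives 11>9]
(B,P,Z): NE
(B,Q,X): not NE [P1→A gives 5>2]
(B,Q,Y): not NE [P1→C gives 5>0]
(B,Q,Z): not NE [P1→A gives 8>5; P2→P gives 5>4; P3→Y gives 8>4]
(C,P,X): not NE [P2→Q gives 8>1; P3→Y gives 8>6]
(C,P,Y): not NE [P1→A gives 9>2]
(C,P,Z): not NE [P1→B gives 10>9; P3→Y gives 8>5]
(C,Q,X): not NE [P1→A gives 5>1]
(C,Q,Y): not NE [P2→P gives 8>5; P3→X gives 9>5]
(C,Q,Z): not NE [P1→A gives 8>0; P2→P gives 8>5; P3→X gives 9>2]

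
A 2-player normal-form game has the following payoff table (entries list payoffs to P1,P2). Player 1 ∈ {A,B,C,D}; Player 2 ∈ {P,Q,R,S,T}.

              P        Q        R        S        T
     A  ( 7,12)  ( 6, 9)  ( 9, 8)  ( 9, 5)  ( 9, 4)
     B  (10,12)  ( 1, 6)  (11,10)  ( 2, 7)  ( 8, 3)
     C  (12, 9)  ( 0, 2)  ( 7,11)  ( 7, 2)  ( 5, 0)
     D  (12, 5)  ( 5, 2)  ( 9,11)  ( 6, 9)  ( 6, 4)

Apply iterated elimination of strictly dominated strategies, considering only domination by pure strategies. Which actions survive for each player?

P2 drop Q (P beats it: A:12>9 B:12>6 C:9>2 D:5>2)
P2 drop S (R beats it: A:8>5 B:10>7 C:11>2 D:11>9)
P2 drop T (P beats it: A:12>4 B:12>3 C:9>0 D:5>4)
P1 drop A (B beats it: P:10>7 R:11>9)
P1→{B,C,D} P2→{P,R}

Remaining: P1:{B,C,D} P2:{P,R}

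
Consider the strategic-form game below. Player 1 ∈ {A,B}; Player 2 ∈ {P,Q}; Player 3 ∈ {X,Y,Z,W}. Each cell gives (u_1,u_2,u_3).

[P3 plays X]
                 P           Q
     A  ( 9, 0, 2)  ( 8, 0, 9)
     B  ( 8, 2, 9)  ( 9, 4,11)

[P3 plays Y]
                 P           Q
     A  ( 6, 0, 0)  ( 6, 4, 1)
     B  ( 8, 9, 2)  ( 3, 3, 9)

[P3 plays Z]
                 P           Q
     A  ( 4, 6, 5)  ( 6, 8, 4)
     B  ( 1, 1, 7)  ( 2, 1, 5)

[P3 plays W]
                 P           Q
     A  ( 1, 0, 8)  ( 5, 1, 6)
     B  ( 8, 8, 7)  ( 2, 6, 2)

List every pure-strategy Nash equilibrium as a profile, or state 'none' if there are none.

(A,P,X): not NE [P3→W gives 8>2]
(A,P,Y): not NE [P1→B gives 8>6; P2→Q gives 4>0; P3→W gives 8>0]
(A,P,Z): not NE [P2→Q gives 8>6; P3→W gives 8>5]
(A,P,W): not NE [P1→B gives 8>1; P2→Q gives 1>0]
(A,Q,X): not NE [P1→B gives 9>8]
(A,Q,Y): not NE [P3→X gives 9>1]
(A,Q,Z): not NE [P3→X gives 9>4]
(A,Q,W): not NE [P3→X gives 9>6]
(B,P,X): not NE [P1→A gives 9>8; P2→Q gives 4>2]
(B,P,Y): not NE [P3→X gives 9>2]
(B,P,Z): not NE [P1→A gives 4>1; P3→X gives 9>7]
(B,P,W): not NE [P3→X gives 9>7]
(B,Q,X): NE
(B,Q,Y): not NE [P1→A gives 6>3; P2→P gives 9>3; P3→X gives 11>9]
(B,Q,Z): not NE [P1→A gives 6>2; P3→X gives 11>5]
(B,Q,W): not NE [P1→A gives 5>2; P2→P gives 8>6; P3→X gives 11>2]

NE set: (B,Q,X)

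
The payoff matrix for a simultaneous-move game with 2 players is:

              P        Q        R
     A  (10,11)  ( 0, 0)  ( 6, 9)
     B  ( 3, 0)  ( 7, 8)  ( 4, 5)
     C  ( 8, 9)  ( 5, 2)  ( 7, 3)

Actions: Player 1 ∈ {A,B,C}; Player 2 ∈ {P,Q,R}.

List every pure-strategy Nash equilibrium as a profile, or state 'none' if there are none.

(A,P): NE
(A,Q): not NE [P1→B gives 7>0; P2→P gives 11>0]
(A,R): not NE [P1→C gives 7>6; P2→P gives 11>9]
(B,P): not NE [P1→A gives 10>3; P2→Q gives 8>0]
(B,Q): NE
(B,R): not NE [P1→C gives 7>4; P2→Q gives 8>5]
(C,P): not NE [P1→A gives 10>8]
(C,Q): not NE [P1→B gives 7>5; P2→P gives 9>2]
(C,R): not NE [P2→P gives 9>3]

PSNE = {(A,P), (B,Q)}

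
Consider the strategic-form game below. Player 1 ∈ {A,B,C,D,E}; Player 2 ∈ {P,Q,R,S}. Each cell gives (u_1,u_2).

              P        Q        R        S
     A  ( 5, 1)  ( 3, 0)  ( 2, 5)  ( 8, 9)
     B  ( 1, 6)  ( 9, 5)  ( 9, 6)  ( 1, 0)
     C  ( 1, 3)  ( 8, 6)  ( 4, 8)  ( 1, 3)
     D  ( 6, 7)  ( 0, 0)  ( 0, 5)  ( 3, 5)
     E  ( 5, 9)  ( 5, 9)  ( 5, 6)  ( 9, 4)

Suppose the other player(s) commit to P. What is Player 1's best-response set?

u_1(A vs P) = 5
u_1(B vs P) = 1
u_1(C vs P) = 1
u_1(D vs P) = 6
u_1(E vs P) = 5
max payoff 6 at {D}

P1 best: {D}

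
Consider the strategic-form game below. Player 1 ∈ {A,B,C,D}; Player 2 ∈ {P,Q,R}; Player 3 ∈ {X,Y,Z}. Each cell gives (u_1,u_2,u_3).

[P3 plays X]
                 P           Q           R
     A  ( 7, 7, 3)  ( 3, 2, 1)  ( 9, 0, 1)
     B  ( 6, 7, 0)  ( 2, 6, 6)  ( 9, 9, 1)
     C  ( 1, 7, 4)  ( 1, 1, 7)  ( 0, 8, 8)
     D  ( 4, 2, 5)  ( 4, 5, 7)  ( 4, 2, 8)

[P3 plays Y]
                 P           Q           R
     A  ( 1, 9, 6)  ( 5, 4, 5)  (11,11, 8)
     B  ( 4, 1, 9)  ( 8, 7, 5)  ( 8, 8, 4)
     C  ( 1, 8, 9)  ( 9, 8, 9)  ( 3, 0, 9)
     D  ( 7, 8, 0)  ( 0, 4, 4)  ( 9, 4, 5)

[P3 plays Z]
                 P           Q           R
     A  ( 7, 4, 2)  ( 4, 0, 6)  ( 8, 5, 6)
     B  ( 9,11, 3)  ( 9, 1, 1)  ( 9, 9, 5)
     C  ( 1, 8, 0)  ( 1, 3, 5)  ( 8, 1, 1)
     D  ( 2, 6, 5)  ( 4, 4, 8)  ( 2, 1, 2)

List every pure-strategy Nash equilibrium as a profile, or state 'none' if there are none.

(A,P,X): not NE [P3→Y gives 6>3]
(A,P,Y): not NE [P1→D gives 7>1; P2→R gives 11>9]
(A,P,Z): not NE [P1→B gives 9>7; P2→R gives 5>4; P3→Y gives 6>2]
(A,Q,X): not NE [P1→D gives 4>3; P2→P gives 7>2; P3→Z gives 6>1]
(A,Q,Y): not NE [P1→C gives 9>5; P2→R gives 11>4; P3→Z gives 6>5]
(A,Q,Z): not NE [P1→B gives 9>4; P2→R gives 5>0]
(A,R,X): not NE [P2→P gives 7>0; P3→Y gives 8>1]
(A,R,Y): NE
(A,R,Z): not NE [P1→B gives 9>8; P3→Y gives 8>6]
(B,P,X): not NE [P1→A gives 7>6; P2→R gives 9>7; P3→Y gives 9>0]
(B,P,Y): not NE [P1→D gives 7>4; P2→R gives 8>1]
(B,P,Z): not NE [P3→Y gives 9>3]
(B,Q,X): not NE [P1→D gives 4>2; P2→R gives 9>6]
(B,Q,Y): not NE [P1→C gives 9>8; P2→R gives 8>7; P3→X gives 6>5]
(B,Q,Z): not NE [P2→P gives 11>1; P3→X gives 6>1]
(B,R,X): not NE [P3→Z gives 5>1]
(B,R,Y): not NE [P1→A gives 11>8; P3→Z gives 5>4]
(B,R,Z): not NE [P2→P gives 11>9]
(C,P,X): not NE [P1→A gives 7>1; P2→R gives 8>7; P3→Y gives 9>4]
(C,P,Y): not NE [P1→D gives 7>1]
(C,P,Z): not NE [P1→B gives 9>1; P3→Y gives 9>0]
(C,Q,X): not NE [P1→D gives 4>1; P2→R gives 8>1; P3→Y gives 9>7]
(C,Q,Y): NE
(C,Q,Z): not NE [P1→B gives 9>1; P2→P gives 8>3; P3→Y gives 9>5]
(C,R,X): not NE [P1→B gives 9>0; P3→Y gives 9>8]
(C,R,Y): not NE [P1→A gives 11>3; P2→Q gives 8>0]
(C,R,Z): not NE [P1→B gives 9>8; P2→P gives 8>1; P3→Y gives 9>1]
(D,P,X): not NE [P1→A gives 7>4; P2→Q gives 5>2]
(D,P,Y): not NE [P3→Z gives 5>0]
(D,P,Z): not NE [P1→B gives 9>2]
(D,Q,X): not NE [P3→Z gives 8>7]
(D,Q,Y): not NE [P1→C gives 9>0; P2→P gives 8>4; P3→Z gives 8>4]
(D,Q,Z): not NE [P1→B gives 9>4; P2→P gives 6>4]
(D,R,X): not NE [P1→B gives 9>4; P2→Q gives 5>2]
(D,R,Y): not NE [P1→A gives 11>9; P2→P gives 8>4; P3→X gives 8>5]
(D,R,Z): not NE [P1→B gives 9>2; P2→P gives 6>1; P3→X gives 8>2]

Nash profiles: (A,R,Y), (C,Q,Y)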